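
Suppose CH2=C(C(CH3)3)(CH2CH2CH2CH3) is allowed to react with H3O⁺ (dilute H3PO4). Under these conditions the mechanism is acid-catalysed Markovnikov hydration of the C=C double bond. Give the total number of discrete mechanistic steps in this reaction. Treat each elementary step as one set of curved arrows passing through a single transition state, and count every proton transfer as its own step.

Step 1: Protonation of the alkene by H3O⁺: the π bond acts as the nucleophile and picks up H⁺, giving the more stable (Markovnikov) tertiary carbocation. H2O is released.
(No 1,2-shift: no single shift to an adjacent carbon would give a more stable cation.)
Step 2: Nucleophilic capture of the cation by H2O produces the protonated alcohol (an oxonium ion).
Step 3: Deprotonation of the oxonium ion by a water molecule delivers the neutral alcohol and regenerates the acid catalyst.
Total: 3 elementary steps.

3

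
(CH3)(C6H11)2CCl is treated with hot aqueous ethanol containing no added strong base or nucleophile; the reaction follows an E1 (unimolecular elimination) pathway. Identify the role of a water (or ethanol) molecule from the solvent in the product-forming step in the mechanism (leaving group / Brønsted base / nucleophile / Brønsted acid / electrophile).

Step 2: A water (or ethanol) molecule (solvent) deprotonates a β-carbon; as the C–H bond breaks, those electrons form the new alkene π bond.
A water (or ethanol) molecule from the solvent in the product-forming step accepts a proton in a proton-transfer step — a Brønsted base.

Brønsted base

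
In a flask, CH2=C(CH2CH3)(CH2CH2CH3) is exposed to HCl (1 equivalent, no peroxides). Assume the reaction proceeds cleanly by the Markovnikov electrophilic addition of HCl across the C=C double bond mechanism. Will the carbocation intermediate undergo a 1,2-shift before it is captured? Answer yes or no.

no

The first-formed carbocation is tertiary.
No single 1,2-shift to an adjacent carbon would produce a more-substituted cation than the one already present, so no rearrangement occurs.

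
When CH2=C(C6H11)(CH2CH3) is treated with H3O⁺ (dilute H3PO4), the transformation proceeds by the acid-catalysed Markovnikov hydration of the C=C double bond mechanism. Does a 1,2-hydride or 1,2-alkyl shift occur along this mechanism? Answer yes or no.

no

The first-formed carbocation is tertiary.
No single 1,2-shift to an adjacent carbon would produce a more-substituted cation than the one already present, so no rearrangement occurs.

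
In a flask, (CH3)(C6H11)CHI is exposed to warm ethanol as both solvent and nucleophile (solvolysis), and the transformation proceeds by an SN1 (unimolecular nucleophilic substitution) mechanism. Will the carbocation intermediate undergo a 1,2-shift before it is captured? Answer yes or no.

The first-formed carbocation is secondary.
The adjacent cyclohexyl carbon already bears 2 other carbon substituents and has a hydrogen to migrate; after a 1,2-hydride shift from that carbon the positive charge sits on a tertiary centre.
Tertiary is more stable than secondary, so the shift occurs.

yes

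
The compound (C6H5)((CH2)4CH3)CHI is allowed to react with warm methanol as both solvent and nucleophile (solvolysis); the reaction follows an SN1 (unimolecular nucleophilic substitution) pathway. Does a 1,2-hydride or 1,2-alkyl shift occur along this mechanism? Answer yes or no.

no

The first-formed carbocation is secondary.
No single 1,2-shift to an adjacent carbon would produce a more-substituted cation than the one already present, so no rearrangement occurs.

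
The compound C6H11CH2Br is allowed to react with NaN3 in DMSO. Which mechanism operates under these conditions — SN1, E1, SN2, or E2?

Conditions: a primary substrate with a strong nucleophile in the polar aprotic solvent DMSO.
These conditions are the textbook signature of the SN2 pathway.
An unhindered substrate with a strong nucleophile in a polar aprotic solvent favours one-step backside displacement.

SN2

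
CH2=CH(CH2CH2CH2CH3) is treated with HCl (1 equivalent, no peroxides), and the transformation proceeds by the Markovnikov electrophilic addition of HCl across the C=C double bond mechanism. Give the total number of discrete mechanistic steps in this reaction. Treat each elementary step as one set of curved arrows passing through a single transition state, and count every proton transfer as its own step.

Step 1: The π electrons of the C=C bond attack a proton of HCl; Markovnikov addition places the new C–H on the less-substituted alkene carbon, so the positive charge ends up on the more-substituted carbon — a secondary carbocation. The H–Cl bond breaks heterolytically, releasing Cl⁻.
(No 1,2-shift: no single shift to an adjacent carbon would give a more stable cation.)
Step 2: Nucleophilic attack by Cl⁻ on the carbocation completes the addition, giving R–Cl.
Total: 2 elementary steps.

2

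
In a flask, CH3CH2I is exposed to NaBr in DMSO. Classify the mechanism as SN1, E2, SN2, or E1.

Conditions: a primary substrate with a strong nucleophile in the polar aprotic solvent DMSO.
These conditions are the textbook signature of the SN2 pathway.
An unhindered substrate with a strong nucleophile in a polar aprotic solvent favours one-step backside displacement.

SN2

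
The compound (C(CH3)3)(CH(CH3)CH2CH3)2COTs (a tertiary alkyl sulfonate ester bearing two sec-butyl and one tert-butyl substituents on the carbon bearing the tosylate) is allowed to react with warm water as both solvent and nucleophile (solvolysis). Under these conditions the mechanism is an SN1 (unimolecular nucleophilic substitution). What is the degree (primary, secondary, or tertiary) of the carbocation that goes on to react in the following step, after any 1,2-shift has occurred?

tertiary

Step 1: Ionisation: the C–O σ-bond cleaves heterolytically; both bonding electrons depart with TsO⁻, leaving a tertiary carbocation at the α-carbon.
No single 1,2-shift to an adjacent carbon would give a more-substituted cation, so no rearrangement occurs.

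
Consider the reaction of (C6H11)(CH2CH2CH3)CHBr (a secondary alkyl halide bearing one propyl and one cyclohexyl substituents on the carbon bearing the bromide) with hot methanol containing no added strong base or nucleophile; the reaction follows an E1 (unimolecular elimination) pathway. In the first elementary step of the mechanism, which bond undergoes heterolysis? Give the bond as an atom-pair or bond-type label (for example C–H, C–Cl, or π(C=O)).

C–Br

Step 1: Rate-determining heterolysis of the C–Br bond gives Br⁻ and a secondary carbocation.
The bond broken in this step is the C–Br bond.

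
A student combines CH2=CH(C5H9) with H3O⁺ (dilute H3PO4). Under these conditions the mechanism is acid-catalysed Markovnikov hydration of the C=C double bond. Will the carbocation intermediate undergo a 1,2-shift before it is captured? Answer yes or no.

yes

The first-formed carbocation is secondary.
The adjacent cyclopentyl carbon already bears 2 other carbon substituents and has a hydrogen to migrate; after a 1,2-hydride shift from that carbon the positive charge sits on a tertiary centre.
Tertiary is more stable than secondary, so the shift occurs.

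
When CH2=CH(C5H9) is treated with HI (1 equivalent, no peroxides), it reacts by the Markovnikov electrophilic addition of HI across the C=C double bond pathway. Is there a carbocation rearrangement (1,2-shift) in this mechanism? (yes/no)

yes

The first-formed carbocation is secondary.
The adjacent cyclopentyl carbon already bears 2 other carbon substituents and has a hydrogen to migrate; after a 1,2-hydride shift from that carbon the positive charge sits on a tertiary centre.
Tertiary is more stable than secondary, so the shift occurs.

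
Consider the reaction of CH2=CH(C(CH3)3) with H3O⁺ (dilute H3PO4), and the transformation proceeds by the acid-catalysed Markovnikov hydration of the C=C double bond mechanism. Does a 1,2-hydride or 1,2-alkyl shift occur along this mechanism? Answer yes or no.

yes

The first-formed carbocation is secondary.
The adjacent tert-butyl carbon has no hydrogen but bears methyl groups; migration of one methyl with its bonding pair (a 1,2-methyl shift) places the charge on a tertiary centre.
Tertiary is more stable than secondary, so the shift occurs.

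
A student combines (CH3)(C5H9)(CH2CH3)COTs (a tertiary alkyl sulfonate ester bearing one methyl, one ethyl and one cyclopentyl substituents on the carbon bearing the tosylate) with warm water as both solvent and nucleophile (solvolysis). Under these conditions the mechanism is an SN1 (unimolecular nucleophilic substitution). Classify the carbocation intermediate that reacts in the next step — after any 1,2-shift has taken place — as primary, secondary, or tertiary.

Step 1: Unassisted departure of TsO⁻ (taking the C–O bonding pair) generates a tertiary carbocation.
No single 1,2-shift to an adjacent carbon would give a more-substituted cation, so no rearrangement occurs.

tertiary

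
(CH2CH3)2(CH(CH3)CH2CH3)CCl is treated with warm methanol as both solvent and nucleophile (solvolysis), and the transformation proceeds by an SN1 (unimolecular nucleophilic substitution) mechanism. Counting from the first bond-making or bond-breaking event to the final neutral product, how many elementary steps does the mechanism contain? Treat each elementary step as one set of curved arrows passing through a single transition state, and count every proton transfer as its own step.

3

Step 1: Unassisted departure of Cl⁻ (taking the C–Cl bonding pair) generates a tertiary carbocation.
(No 1,2-shift: no single shift to an adjacent carbon would give a more stable cation.)
Step 2: Nucleophilic capture: the oxygen of CH3OH bonds to the cationic carbon, producing an oxonium-ion intermediate.
Step 3: Deprotonation of the oxonium oxygen by solvent methanol yields the neutral ether.
Total: 3 elementary steps.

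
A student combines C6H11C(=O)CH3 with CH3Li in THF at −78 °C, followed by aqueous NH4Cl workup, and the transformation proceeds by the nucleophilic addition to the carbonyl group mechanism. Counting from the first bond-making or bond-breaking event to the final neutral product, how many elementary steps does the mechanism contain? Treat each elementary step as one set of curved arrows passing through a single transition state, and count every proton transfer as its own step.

Step 1: the carbanion-like carbon of CH3Li attacks the sp² carbonyl carbon; the C=O π bond breaks and the electrons end up as a lone pair on the alkoxide oxygen of the tetrahedral intermediate.
Step 2: Protonation of the alkoxide by aqueous NH4Cl workup furnishes an alcohol.
Total: 2 elementary steps.

2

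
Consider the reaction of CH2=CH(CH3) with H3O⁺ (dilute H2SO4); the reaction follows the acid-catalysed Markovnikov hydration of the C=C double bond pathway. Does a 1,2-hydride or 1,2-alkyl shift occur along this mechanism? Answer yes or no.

The first-formed carbocation is secondary.
No single 1,2-shift to an adjacent carbon would produce a more-substituted cation than the one already present, so no rearrangement occurs.

no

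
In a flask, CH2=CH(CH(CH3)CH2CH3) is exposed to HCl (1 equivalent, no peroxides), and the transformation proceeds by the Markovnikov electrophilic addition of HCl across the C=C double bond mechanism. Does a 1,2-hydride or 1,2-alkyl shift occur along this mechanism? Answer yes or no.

The first-formed carbocation is secondary.
The adjacent sec-butyl carbon already bears 2 other carbon substituents and has a hydrogen to migrate; after a 1,2-hydride shift from that carbon the positive charge sits on a tertiary centre.
Tertiary is more stable than secondary, so the shift occurs.

yes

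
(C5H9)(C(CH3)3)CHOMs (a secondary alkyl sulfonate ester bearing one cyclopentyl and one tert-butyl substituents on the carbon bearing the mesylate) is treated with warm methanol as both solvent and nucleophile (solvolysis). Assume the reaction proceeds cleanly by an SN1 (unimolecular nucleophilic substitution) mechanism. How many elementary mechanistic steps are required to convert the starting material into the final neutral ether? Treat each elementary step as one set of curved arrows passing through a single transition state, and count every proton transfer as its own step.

4

Step 1: Rate-determining heterolysis of the C–O bond gives MsO⁻ and a secondary carbocation.
Step 2: A hydride (H with its bonding pair) migrates from the adjacent cyclopentyl carbon to the cationic centre — a 1,2-hydride shift — upgrading the secondary cation to a tertiary one.
Step 3: Nucleophilic capture: the oxygen of CH3OH bonds to the cationic carbon, producing an oxonium-ion intermediate.
Step 4: Deprotonation of the oxonium oxygen by solvent methanol yields the neutral ether.
Total: 4 elementary steps.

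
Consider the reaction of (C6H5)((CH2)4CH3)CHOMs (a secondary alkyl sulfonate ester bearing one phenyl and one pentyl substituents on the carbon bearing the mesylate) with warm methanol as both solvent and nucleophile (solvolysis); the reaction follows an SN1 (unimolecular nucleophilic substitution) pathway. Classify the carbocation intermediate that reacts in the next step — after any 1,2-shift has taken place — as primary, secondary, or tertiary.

Step 1: The C–O bond breaks with both electrons going to the mesylate; MsO⁻ leaves and a secondary carbocation remains.
No single 1,2-shift to an adjacent carbon would give a more-substituted cation, so no rearrangement occurs.

secondary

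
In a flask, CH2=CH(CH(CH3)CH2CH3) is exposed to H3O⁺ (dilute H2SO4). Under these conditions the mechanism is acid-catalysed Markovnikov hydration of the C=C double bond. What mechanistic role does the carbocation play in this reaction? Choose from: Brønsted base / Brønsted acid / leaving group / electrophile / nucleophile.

electrophile

Step 3: A lone pair on the oxygen of H2O attacks the carbocation, forming a C–O bond and an oxonium ion (a protonated alcohol).
The carbocation accepts an electron pair into an empty or π* orbital — it is the electrophile.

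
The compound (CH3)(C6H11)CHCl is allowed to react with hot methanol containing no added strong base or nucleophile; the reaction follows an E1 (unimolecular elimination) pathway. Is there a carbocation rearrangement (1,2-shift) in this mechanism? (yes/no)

yes

The first-formed carbocation is secondary.
The adjacent cyclohexyl carbon already bears 2 other carbon substituents and has a hydrogen to migrate; after a 1,2-hydride shift from that carbon the positive charge sits on a tertiary centre.
Tertiary is more stable than secondary, so the shift occurs.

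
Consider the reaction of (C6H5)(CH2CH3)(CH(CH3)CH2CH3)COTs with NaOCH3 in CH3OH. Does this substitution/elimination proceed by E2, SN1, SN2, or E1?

Conditions: a strong base with a tertiary substrate bearing a β-hydrogen.
These conditions are the textbook signature of the E2 pathway.
A strong (often hindered) base removes a β-H in concert with loss of the leaving group — bimolecular elimination.

E2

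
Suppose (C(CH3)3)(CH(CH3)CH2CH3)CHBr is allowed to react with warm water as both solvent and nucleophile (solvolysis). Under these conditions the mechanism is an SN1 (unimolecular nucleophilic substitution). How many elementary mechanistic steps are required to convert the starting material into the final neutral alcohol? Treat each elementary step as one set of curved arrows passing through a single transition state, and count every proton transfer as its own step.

4

Step 1: Ionisation: the C–Br σ-bond cleaves heterolytically; both bonding electrons depart with Br⁻, leaving a secondary carbocation at the α-carbon.
Step 2: Carbocation rearrangement: a 1,2-hydride shift from the adjacent sec-butyl carbon converts the initially-formed secondary cation into the more stable tertiary cation.
Step 3: A lone pair on the oxygen of H2O attacks the carbocation, forming a new C–O σ-bond and an oxonium ion.
Step 4: Deprotonation of the oxonium oxygen by solvent water yields the neutral alcohol.
Total: 4 elementary steps.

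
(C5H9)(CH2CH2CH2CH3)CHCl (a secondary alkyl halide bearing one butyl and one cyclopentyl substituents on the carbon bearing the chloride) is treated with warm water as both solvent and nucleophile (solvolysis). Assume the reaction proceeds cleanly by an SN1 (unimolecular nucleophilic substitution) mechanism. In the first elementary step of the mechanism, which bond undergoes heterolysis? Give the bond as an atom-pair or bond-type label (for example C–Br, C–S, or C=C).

Step 1: Ionisation: the C–Cl σ-bond cleaves heterolytically; both bonding electrons depart with Cl⁻, leaving a secondary carbocation at the α-carbon.
The bond broken in this step is the C–Cl bond.

C–Cl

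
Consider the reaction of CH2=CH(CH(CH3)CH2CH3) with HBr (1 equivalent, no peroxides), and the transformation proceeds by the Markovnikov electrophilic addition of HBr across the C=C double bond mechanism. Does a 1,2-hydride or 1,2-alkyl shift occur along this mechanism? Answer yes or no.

The first-formed carbocation is secondary.
The adjacent sec-butyl carbon already bears 2 other carbon substituents and has a hydrogen to migrate; after a 1,2-hydride shift from that carbon the positive charge sits on a tertiary centre.
Tertiary is more stable than secondary, so the shift occurs.

yes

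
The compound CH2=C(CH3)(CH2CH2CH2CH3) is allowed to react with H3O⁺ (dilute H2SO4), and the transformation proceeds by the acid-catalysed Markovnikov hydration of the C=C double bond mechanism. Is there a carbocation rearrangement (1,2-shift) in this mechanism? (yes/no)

The first-formed carbocation is tertiary.
No single 1,2-shift to an adjacent carbon would produce a more-substituted cation than the one already present, so no rearrangement occurs.

no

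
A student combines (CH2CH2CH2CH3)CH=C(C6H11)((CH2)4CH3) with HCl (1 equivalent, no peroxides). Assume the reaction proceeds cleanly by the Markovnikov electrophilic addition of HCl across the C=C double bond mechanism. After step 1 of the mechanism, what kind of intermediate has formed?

tertiary carbocation

Step 1: The π electrons of the C=C bond attack a proton of HCl; Markovnikov addition places the new C–H on the less-substituted alkene carbon, so the positive charge ends up on the more-substituted carbon — a tertiary carbocation. The H–Cl bond breaks heterolytically, releasing Cl⁻.
After step 1 the species present is a tertiary carbocation.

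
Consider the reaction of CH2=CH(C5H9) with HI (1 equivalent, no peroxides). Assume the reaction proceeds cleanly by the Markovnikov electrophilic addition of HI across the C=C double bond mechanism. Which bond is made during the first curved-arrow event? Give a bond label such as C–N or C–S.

Step 1: The π electrons of the C=C bond attack a proton of HI; Markovnikov addition places the new C–H on the less-substituted alkene carbon, so the positive charge ends up on the more-substituted carbon — a secondary carbocation. The H–I bond breaks heterolytically, releasing I⁻.
The bond formed in this step is the C–H bond.

C–H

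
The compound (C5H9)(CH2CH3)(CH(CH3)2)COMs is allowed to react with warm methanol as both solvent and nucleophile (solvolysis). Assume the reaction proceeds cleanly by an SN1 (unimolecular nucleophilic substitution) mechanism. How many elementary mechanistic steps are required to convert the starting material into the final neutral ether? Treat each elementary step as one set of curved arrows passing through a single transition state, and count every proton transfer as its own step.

3

Step 1: Ionisation: the C–O σ-bond cleaves heterolytically; both bonding electrons depart with MsO⁻, leaving a tertiary carbocation at the α-carbon.
(No 1,2-shift: no single shift to an adjacent carbon would give a more stable cation.)
Step 2: A lone pair on the oxygen of CH3OH attacks the carbocation, forming a new C–O σ-bond and an oxonium ion.
Step 3: Deprotonation of the oxonium oxygen by solvent methanol yields the neutral ether.
Total: 3 elementary steps.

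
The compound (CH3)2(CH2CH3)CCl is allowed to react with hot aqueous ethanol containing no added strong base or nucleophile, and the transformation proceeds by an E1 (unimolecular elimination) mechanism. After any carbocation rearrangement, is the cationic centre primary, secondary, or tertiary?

tertiary

Step 1: The C–Cl bond breaks with both electrons going to the chloride; Cl⁻ leaves and a tertiary carbocation remains.
No single 1,2-shift to an adjacent carbon would give a more-substituted cation, so no rearrangement occurs.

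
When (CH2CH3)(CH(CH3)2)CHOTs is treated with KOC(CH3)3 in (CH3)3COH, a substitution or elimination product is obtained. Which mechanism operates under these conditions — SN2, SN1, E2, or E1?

Conditions: a strong/bulky base with a secondary substrate bearing a β-hydrogen.
These conditions are the textbook signature of the E2 pathway.
A strong (often hindered) base removes a β-H in concert with loss of the leaving group — bimolecular elimination.

E2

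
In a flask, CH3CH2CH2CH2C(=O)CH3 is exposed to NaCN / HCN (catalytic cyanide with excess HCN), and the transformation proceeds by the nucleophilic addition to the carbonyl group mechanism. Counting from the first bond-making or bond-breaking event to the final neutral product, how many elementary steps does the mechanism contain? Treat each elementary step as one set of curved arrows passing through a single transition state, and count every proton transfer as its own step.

2

Step 1: A lone pair / filled orbital on CN⁻ attacks the electrophilic carbonyl carbon; the π(C=O) electrons shift onto oxygen, producing a tetrahedral alkoxide intermediate.
Step 2: Proton transfer from HCN to the alkoxide furnishes a cyanohydrin (and releases another CN⁻ to continue the reaction).
Total: 2 elementary steps.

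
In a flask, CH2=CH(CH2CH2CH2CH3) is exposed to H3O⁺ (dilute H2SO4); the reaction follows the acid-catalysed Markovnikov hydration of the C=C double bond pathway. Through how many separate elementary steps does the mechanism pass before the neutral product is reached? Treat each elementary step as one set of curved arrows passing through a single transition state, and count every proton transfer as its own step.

Step 1: Protonation of the alkene by H3O⁺: the π bond acts as the nucleophile and picks up H⁺, giving the more stable (Markovnikov) secondary carbocation. H2O is released.
(No 1,2-shift: no single shift to an adjacent carbon would give a more stable cation.)
Step 2: A lone pair on the oxygen of H2O attacks the carbocation, forming a C–O bond and an oxonium ion (a protonated alcohol).
Step 3: H2O removes a proton from the oxonium oxygen, regenerating H3O⁺ and giving the neutral alcohol.
Total: 3 elementary steps.

3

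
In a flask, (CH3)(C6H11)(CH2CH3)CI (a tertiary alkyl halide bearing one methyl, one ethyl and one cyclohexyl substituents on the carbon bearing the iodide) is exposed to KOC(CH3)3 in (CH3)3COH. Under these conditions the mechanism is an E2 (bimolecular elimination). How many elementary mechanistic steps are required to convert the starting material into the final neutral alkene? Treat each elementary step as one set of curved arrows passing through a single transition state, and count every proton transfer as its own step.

1

Step 1: The strong base (CH3)3CO⁻ removes a β-hydrogen; in the same concerted event the electrons of the breaking C–H bond form the new π(C=C) bond and the C–I σ-bond breaks, expelling I⁻. Anti-periplanar geometry; one transition state.
Total: 1 elementary step.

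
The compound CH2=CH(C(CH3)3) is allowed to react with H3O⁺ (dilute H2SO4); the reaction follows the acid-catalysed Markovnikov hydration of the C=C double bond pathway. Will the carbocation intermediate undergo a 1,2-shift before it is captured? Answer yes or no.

yes

The first-formed carbocation is secondary.
The adjacent tert-butyl carbon has no hydrogen but bears methyl groups; migration of one methyl with its bonding pair (a 1,2-methyl shift) places the charge on a tertiary centre.
Tertiary is more stable than secondary, so the shift occurs.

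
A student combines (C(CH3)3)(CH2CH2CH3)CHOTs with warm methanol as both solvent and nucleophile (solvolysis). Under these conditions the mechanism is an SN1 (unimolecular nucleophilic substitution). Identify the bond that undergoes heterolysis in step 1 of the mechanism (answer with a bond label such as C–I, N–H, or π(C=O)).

C–O

Step 1: Ionisation: the C–O σ-bond cleaves heterolytically; both bonding electrons depart with TsO⁻, leaving a secondary carbocation at the α-carbon.
The bond broken in this step is the C–O bond.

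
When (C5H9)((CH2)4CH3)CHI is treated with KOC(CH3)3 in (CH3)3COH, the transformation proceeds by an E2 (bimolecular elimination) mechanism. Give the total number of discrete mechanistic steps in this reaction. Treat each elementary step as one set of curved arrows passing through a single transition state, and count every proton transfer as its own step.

1

Step 1: In one step, (CH3)3CO⁻ pulls off a β-proton, the C–I bond cleaves, and a C=C double bond forms between the α- and β-carbons (E2, anti elimination).
Total: 1 elementary step.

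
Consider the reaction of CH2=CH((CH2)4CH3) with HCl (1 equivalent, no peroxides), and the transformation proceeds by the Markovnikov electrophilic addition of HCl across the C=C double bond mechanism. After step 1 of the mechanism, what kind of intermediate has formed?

Step 1: Electrophilic addition begins with the π(C=C) electrons forming a bond to the proton of HCl. Following Markovnikov's rule, the resulting cation is secondary. The H–Cl bond breaks heterolytically, releasing Cl⁻.
After step 1 the species present is a secondary carbocation.

secondary carbocation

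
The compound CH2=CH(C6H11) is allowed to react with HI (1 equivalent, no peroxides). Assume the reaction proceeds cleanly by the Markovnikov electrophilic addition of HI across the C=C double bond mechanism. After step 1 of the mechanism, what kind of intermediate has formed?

secondary carbocation

Step 1: Protonation of the alkene by HI: the π bond acts as the nucleophile and picks up H⁺, giving the more stable (Markovnikov) secondary carbocation. The H–I bond breaks heterolytically, releasing I⁻.
After step 1 the species present is a secondary carbocation.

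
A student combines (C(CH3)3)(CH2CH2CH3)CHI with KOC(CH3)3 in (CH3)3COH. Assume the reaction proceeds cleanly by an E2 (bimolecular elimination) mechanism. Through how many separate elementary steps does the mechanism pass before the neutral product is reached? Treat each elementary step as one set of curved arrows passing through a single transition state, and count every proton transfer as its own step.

1

Step 1: In one step, (CH3)3CO⁻ pulls off a β-proton, the C–I bond cleaves, and a C=C double bond forms between the α- and β-carbons (E2, anti elimination).
Total: 1 elementary step.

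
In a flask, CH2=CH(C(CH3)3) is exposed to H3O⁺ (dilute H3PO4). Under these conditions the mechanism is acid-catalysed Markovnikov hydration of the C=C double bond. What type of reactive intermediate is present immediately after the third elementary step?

Step 1: The π electrons of the C=C bond attack a proton of H3O⁺; Markovnikov addition places the new C–H on the less-substituted alkene carbon, so the positive charge ends up on the more-substituted carbon — a secondary carbocation. H2O is released.
Step 2: A 1,2-methyl shift from the adjacent tert-butyl carbon moves the positive charge from the secondary centre to an adjacent carbon, generating a more stable tertiary carbocation.
Step 3: Water acts as the nucleophile: an oxygen lone pair bonds to the cationic carbon, giving an oxonium-ion intermediate.
After step 3 the species present is an oxonium ion.

oxonium ion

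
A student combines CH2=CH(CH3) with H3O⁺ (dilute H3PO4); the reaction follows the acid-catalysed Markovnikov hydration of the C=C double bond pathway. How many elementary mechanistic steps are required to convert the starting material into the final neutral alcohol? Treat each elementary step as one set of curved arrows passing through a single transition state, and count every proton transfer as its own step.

3

Step 1: Electrophilic addition begins with the π(C=C) electrons forming a bond to the proton of H3O⁺. Following Markovnikov's rule, the resulting cation is secondary. H2O is released.
(No 1,2-shift: no single shift to an adjacent carbon would give a more stable cation.)
Step 2: Nucleophilic capture of the cation by H2O produces the protonated alcohol (an oxonium ion).
Step 3: Proton transfer from the O–H of the oxonium ion to H2O completes the catalytic cycle and yields the alcohol.
Total: 3 elementary steps.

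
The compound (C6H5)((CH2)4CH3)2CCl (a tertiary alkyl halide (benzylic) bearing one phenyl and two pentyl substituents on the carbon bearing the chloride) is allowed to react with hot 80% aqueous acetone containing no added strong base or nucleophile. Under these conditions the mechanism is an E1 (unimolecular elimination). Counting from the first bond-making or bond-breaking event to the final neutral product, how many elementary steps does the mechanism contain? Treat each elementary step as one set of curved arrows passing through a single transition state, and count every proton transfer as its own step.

Step 1: Ionisation: the C–Cl σ-bond cleaves heterolytically; both bonding electrons depart with Cl⁻, leaving a tertiary carbocation at the α-carbon.
(No 1,2-shift: no single shift to an adjacent carbon would give a more stable cation.)
Step 2: Loss of a β-proton to a water molecule of the solvent: the C–H bonding pair collapses toward the cationic carbon to form the C=C π bond, yielding the alkene.
Total: 2 elementary steps.

2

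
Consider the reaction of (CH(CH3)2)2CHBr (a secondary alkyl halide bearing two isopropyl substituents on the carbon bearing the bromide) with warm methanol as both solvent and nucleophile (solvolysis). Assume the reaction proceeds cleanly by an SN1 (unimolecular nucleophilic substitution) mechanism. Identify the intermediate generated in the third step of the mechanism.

Step 1: Ionisation: the C–Br σ-bond cleaves heterolytically; both bonding electrons depart with Br⁻, leaving a secondary carbocation at the α-carbon.
Step 2: A hydride (H with its bonding pair) migrates from the adjacent isopropyl carbon to the cationic centre — a 1,2-hydride shift — upgrading the secondary cation to a tertiary one.
Step 3: A lone pair on the oxygen of CH3OH attacks the carbocation, forming a new C–O σ-bond and an oxonium ion.
After step 3 the species present is an oxonium ion.

oxonium ion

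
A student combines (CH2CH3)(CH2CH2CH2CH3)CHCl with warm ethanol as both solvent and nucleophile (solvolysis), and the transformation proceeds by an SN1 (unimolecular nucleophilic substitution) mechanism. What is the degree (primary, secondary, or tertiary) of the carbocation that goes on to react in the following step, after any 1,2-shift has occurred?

Step 1: Unassisted departure of Cl⁻ (taking the C–Cl bonding pair) generates a secondary carbocation.
No single 1,2-shift to an adjacent carbon would give a more-substituted cation, so no rearrangement occurs.

secondary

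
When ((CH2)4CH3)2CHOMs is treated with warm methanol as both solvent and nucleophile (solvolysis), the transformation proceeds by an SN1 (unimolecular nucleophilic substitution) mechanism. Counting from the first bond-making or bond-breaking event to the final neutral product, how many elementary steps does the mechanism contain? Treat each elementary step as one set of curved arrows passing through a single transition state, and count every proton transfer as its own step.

3

Step 1: The C–O bond breaks with both electrons going to the mesylate; MsO⁻ leaves and a secondary carbocation remains.
(No 1,2-shift: no single shift to an adjacent carbon would give a more stable cation.)
Step 2: Nucleophilic capture: the oxygen of CH3OH bonds to the cationic carbon, producing an oxonium-ion intermediate.
Step 3: Proton transfer from the O–H of the oxonium ion to a solvent molecule delivers the neutral ether.
Total: 3 elementary steps.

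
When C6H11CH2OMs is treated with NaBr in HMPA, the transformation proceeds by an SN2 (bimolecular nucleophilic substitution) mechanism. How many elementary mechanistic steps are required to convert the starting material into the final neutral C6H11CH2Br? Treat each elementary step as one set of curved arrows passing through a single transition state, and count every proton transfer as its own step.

1

Step 1: Backside attack by Br⁻ on the carbon bearing the mesylate: the new C–Br bond forms as the C–O bond breaks, with Walden inversion at carbon.
Total: 1 elementary step.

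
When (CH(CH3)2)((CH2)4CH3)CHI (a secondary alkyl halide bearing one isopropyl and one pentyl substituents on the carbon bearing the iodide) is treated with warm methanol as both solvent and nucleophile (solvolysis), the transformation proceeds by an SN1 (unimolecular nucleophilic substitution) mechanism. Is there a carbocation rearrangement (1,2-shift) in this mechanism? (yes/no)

yes

The first-formed carbocation is secondary.
The adjacent isopropyl carbon already bears 2 other carbon substituents and has a hydrogen to migrate; after a 1,2-hydride shift from that carbon the positive charge sits on a tertiary centre.
Tertiary is more stable than secondary, so the shift occurs.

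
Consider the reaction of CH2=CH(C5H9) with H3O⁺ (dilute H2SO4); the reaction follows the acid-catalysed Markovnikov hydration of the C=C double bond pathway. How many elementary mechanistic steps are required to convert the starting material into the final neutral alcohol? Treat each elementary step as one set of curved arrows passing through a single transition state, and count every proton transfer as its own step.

Step 1: Protonation of the alkene by H3O⁺: the π bond acts as the nucleophile and picks up H⁺, giving the more stable (Markovnikov) secondary carbocation. H2O is released.
Step 2: A hydride (H with its bonding pair) migrates from the adjacent cyclopentyl carbon to the cationic centre — a 1,2-hydride shift — upgrading the secondary cation to a tertiary one.
Step 3: A lone pair on the oxygen of H2O attacks the carbocation, forming a C–O bond and an oxonium ion (a protonated alcohol).
Step 4: Proton transfer from the O–H of the oxonium ion to H2O completes the catalytic cycle and yields the alcohol.
Total: 4 elementary steps.

4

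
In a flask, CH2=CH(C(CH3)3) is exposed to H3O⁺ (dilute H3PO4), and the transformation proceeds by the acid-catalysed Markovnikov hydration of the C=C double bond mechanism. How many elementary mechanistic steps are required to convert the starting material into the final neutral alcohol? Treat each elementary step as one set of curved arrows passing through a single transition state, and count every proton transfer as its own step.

Step 1: The π electrons of the C=C bond attack a proton of H3O⁺; Markovnikov addition places the new C–H on the less-substituted alkene carbon, so the positive charge ends up on the more-substituted carbon — a secondary carbocation. H2O is released.
Step 2: Carbocation rearrangement: a 1,2-methyl shift from the adjacent tert-butyl carbon converts the initially-formed secondary cation into the more stable tertiary cation.
Step 3: Water acts as the nucleophile: an oxygen lone pair bonds to the cationic carbon, giving an oxonium-ion intermediate.
Step 4: Proton transfer from the O–H of the oxonium ion to H2O completes the catalytic cycle and yields the alcohol.
Total: 4 elementary steps.

4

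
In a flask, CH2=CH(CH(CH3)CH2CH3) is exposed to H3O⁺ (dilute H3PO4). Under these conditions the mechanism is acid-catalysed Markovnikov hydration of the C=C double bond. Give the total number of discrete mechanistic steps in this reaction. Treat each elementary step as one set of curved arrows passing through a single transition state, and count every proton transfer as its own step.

4

Step 1: The π electrons of the C=C bond attack a proton of H3O⁺; Markovnikov addition places the new C–H on the less-substituted alkene carbon, so the positive charge ends up on the more-substituted carbon — a secondary carbocation. H2O is released.
Step 2: Carbocation rearrangement: a 1,2-hydride shift from the adjacent sec-butyl carbon converts the initially-formed secondary cation into the more stable tertiary cation.
Step 3: Water acts as the nucleophile: an oxygen lone pair bonds to the cationic carbon, giving an oxonium-ion intermediate.
Step 4: Proton transfer from the O–H of the oxonium ion to H2O completes the catalytic cycle and yields the alcohol.
Total: 4 elementary steps.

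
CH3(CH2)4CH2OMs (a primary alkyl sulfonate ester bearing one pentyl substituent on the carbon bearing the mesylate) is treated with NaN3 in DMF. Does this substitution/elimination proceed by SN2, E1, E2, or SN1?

SN2

Conditions: a primary substrate with a strong nucleophile in the polar aprotic solvent DMF.
These conditions are the textbook signature of the SN2 pathway.
An unhindered substrate with a strong nucleophile in a polar aprotic solvent favours one-step backside displacement.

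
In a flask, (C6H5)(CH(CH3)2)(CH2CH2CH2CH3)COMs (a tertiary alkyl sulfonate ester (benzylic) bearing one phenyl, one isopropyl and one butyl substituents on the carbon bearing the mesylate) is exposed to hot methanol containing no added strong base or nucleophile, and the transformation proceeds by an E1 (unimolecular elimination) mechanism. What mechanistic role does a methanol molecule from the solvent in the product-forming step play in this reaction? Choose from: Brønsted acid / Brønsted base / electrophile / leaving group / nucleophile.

Step 2: A weak base (a methanol molecule from the solvent) removes a proton from a carbon adjacent to the cationic centre; the electrons of that C–H bond become the new π(C=C) bond, giving the alkene.
A methanol molecule from the solvent in the product-forming step accepts a proton in a proton-transfer step — a Brønsted base.

Brønsted base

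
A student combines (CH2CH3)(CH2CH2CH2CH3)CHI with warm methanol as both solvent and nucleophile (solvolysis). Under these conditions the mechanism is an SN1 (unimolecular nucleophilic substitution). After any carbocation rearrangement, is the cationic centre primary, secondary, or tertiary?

secondary

Step 1: Rate-determining heterolysis of the C–I bond gives I⁻ and a secondary carbocation.
No single 1,2-shift to an adjacent carbon would give a more-substituted cation, so no rearrangement occurs.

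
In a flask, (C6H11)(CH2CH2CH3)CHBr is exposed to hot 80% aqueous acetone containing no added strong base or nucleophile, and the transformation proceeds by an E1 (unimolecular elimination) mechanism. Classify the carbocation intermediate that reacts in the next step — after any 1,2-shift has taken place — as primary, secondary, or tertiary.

tertiary

Step 1: Rate-determining heterolysis of the C–Br bond gives Br⁻ and a secondary carbocation.
Step 2: Carbocation rearrangement: a 1,2-hydride shift from the adjacent cyclohexyl carbon converts the initially-formed secondary cation into the more stable tertiary cation.
The cation rearranges from secondary to tertiary via a 1,2-hydride shift from the adjacent cyclohexyl carbon; the tertiary cation is what reacts next.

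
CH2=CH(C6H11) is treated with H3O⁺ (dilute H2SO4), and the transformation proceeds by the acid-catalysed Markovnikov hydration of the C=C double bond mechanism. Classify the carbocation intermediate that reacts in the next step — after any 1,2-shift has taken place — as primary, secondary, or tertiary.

Step 1: Protonation of the alkene by H3O⁺: the π bond acts as the nucleophile and picks up H⁺, giving the more stable (Markovnikov) secondary carbocation. H2O is released.
Step 2: Carbocation rearrangement: a 1,2-hydride shift from the adjacent cyclohexyl carbon converts the initially-formed secondary cation into the more stable tertiary cation.
The cation rearranges from secondary to tertiary via a 1,2-hydride shift from the adjacent cyclohexyl carbon; the tertiary cation is what reacts next.

tertiary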